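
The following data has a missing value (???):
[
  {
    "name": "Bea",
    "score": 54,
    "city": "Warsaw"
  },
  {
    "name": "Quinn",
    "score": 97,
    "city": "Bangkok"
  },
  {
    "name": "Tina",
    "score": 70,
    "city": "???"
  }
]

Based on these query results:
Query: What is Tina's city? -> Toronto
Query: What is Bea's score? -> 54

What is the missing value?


The missing value is Tina's city
From query: Tina's city = Toronto

ANSWER: Toronto


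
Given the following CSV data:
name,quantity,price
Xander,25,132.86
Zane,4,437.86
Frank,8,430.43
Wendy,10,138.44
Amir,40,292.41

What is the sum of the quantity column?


Values in 'quantity' column:
  Row 1: 25
  Row 2: 4
  Row 3: 8
  Row 4: 10
  Row 5: 40
Sum = 25 + 4 + 8 + 10 + 40 = 87

ANSWER: 87


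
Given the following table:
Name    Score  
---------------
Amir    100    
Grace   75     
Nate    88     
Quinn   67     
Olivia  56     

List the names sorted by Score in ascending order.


Sorting by Score (ascending):
  Olivia: 56
  Quinn: 67
  Grace: 75
  Nate: 88
  Amir: 100


ANSWER: Olivia, Quinn, Grace, Nate, Amir


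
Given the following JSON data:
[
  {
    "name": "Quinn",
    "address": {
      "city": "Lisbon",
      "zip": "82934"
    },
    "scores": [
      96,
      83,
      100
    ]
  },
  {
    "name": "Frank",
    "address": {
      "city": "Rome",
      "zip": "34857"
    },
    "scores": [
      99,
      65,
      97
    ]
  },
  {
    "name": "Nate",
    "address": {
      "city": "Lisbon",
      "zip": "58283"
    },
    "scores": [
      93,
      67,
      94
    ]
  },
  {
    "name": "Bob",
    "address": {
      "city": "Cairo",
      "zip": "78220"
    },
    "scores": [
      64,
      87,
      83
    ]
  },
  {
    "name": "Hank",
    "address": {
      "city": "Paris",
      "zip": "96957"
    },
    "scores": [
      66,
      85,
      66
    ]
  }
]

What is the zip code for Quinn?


Path: records[0].address.zip
Value: 82934

ANSWER: 82934


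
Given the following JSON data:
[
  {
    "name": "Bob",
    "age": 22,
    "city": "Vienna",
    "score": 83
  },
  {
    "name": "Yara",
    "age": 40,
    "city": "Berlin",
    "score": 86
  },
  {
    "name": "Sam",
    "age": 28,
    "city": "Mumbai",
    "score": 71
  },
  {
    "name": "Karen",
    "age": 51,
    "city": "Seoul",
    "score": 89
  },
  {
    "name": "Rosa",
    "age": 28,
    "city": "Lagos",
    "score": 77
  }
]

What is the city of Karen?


Looking up record where name = Karen
Record index: 3
Field 'city' = Seoul

ANSWER: Seoul


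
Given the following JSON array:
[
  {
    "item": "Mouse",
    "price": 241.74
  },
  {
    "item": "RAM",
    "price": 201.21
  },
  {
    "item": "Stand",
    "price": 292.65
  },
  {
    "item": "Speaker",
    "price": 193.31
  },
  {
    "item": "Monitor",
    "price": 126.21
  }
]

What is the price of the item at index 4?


Array index 4 -> Monitor
price = 126.21

ANSWER: 126.21


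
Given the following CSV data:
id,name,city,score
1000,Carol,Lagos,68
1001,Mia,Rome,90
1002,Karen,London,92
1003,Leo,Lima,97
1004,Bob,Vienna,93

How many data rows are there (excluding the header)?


Counting rows (excluding header):
Header: id,name,city,score
Data rows: 5

ANSWER: 5


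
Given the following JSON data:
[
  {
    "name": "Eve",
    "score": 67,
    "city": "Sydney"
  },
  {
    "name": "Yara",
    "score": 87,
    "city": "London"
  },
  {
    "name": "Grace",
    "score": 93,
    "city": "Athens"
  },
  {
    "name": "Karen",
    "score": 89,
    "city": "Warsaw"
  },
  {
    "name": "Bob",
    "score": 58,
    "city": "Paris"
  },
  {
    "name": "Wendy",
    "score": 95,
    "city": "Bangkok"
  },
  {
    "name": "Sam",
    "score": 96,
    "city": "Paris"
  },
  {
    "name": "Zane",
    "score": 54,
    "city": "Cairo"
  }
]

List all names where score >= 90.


Filtering records where score >= 90:
  Eve (score=67) -> no
  Yara (score=87) -> no
  Grace (score=93) -> YES
  Karen (score=89) -> no
  Bob (score=58) -> no
  Wendy (score=95) -> YES
  Sam (score=96) -> YES
  Zane (score=54) -> no


ANSWER: Grace, Wendy, Sam


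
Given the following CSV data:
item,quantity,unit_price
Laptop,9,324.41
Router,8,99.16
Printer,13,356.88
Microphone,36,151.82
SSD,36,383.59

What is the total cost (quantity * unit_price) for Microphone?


Row: Microphone
quantity = 36
unit_price = 151.82
total = 36 * 151.82 = 5465.52

ANSWER: 5465.52


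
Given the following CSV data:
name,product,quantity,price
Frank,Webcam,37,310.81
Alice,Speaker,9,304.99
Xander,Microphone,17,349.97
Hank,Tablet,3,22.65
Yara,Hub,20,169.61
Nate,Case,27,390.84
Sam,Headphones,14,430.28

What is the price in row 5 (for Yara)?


Row 5: Yara
Column 'price' = 169.61

ANSWER: 169.61


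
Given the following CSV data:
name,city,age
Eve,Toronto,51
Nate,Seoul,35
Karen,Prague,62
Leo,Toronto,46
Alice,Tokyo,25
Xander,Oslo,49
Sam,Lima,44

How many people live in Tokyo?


Scanning city column for 'Tokyo':
  Row 5: Alice -> MATCH
Total matches: 1

ANSWER: 1


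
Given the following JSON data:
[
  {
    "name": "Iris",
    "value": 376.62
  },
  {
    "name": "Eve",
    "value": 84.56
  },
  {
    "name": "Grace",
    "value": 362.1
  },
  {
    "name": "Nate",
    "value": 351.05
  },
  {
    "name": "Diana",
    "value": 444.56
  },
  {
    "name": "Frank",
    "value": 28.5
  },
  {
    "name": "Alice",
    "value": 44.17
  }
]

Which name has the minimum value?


Comparing values:
  Iris: 376.62
  Eve: 84.56
  Grace: 362.1
  Nate: 351.05
  Diana: 444.56
  Frank: 28.5
  Alice: 44.17
Minimum: Frank (28.5)

ANSWER: Frank


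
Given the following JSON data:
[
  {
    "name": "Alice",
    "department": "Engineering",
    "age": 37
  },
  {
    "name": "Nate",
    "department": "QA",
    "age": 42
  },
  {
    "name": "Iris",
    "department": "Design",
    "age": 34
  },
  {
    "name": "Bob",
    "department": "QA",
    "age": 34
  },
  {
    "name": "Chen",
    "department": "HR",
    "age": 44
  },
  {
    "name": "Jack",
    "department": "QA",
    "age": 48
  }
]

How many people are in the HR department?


Scanning records for department = HR
  Record 4: Chen
Count: 1

ANSWER: 1


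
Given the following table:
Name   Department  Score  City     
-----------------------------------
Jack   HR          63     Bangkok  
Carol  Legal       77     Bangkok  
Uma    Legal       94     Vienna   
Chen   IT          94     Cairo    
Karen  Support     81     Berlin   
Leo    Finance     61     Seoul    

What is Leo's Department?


Row 6: Leo
Department = Finance

ANSWER: Finance


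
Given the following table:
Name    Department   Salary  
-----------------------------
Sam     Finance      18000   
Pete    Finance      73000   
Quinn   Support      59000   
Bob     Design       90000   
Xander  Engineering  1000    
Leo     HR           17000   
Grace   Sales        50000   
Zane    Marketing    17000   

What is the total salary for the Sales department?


Sales department members:
  Grace: 50000
Total = 50000 = 50000

ANSWER: 50000


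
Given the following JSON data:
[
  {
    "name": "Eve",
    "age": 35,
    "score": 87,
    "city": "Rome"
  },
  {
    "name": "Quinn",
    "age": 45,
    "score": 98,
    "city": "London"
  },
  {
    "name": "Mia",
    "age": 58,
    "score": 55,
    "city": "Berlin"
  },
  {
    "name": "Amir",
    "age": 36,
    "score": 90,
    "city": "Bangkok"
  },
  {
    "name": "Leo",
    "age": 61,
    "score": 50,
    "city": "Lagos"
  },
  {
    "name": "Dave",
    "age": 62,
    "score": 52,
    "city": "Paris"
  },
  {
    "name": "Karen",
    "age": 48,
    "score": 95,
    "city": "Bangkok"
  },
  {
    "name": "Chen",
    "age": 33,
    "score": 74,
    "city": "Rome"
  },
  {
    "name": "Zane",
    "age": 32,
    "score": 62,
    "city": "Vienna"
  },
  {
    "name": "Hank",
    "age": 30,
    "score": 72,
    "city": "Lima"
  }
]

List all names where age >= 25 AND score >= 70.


Checking both conditions:
  Eve (age=35, score=87) -> YES
  Quinn (age=45, score=98) -> YES
  Mia (age=58, score=55) -> no
  Amir (age=36, score=90) -> YES
  Leo (age=61, score=50) -> no
  Dave (age=62, score=52) -> no
  Karen (age=48, score=95) -> YES
  Chen (age=33, score=74) -> YES
  Zane (age=32, score=62) -> no
  Hank (age=30, score=72) -> YES


ANSWER: Eve, Quinn, Amir, Karen, Chen, Hank


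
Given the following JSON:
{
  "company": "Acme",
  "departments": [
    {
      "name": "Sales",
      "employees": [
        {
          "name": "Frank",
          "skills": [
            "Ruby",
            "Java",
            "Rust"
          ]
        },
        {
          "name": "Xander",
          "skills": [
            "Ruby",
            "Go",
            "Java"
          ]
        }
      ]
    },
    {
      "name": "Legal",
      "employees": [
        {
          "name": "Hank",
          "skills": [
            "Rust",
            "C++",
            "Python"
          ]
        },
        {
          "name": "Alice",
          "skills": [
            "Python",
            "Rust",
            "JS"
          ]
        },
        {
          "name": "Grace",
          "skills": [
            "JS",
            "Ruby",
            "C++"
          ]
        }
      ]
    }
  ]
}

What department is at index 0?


Path: departments[0].name
Value: Sales

ANSWER: Sales


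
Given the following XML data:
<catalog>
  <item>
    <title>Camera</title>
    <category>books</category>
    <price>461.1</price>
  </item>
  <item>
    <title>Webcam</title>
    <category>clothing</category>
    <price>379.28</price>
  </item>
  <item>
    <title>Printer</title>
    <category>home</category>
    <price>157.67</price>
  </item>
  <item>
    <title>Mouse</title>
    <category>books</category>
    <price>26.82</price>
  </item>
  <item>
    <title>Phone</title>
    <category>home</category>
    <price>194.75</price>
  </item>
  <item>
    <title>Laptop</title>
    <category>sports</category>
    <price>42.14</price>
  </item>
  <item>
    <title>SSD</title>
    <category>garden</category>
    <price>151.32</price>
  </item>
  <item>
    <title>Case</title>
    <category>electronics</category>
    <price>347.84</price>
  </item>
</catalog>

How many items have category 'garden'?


Scanning <item> elements for <category>garden</category>:
  Item 7: SSD -> MATCH
Count: 1

ANSWER: 1


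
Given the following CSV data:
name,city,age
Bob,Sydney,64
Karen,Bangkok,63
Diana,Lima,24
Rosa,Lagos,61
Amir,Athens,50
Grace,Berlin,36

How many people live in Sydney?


Scanning city column for 'Sydney':
  Row 1: Bob -> MATCH
Total matches: 1

ANSWER: 1


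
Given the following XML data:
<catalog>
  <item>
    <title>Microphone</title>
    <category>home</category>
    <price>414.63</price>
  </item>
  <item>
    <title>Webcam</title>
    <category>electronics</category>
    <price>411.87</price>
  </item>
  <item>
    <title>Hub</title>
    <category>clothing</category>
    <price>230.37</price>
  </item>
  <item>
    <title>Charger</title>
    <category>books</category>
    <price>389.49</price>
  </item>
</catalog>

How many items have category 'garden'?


Scanning <item> elements for <category>garden</category>:
Count: 0

ANSWER: 0


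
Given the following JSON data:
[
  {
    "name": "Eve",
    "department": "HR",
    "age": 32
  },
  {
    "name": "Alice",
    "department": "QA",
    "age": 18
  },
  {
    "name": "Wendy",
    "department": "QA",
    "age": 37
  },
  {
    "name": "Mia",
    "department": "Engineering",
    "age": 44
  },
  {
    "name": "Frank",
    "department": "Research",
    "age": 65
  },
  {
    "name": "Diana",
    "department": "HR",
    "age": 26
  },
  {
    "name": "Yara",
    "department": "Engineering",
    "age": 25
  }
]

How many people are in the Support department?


Scanning records for department = Support
  No matches found
Count: 0

ANSWER: 0


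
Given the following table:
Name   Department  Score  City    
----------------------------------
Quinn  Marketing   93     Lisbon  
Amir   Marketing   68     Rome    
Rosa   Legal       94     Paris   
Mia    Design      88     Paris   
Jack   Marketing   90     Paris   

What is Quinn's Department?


Row 1: Quinn
Department = Marketing

ANSWER: Marketing


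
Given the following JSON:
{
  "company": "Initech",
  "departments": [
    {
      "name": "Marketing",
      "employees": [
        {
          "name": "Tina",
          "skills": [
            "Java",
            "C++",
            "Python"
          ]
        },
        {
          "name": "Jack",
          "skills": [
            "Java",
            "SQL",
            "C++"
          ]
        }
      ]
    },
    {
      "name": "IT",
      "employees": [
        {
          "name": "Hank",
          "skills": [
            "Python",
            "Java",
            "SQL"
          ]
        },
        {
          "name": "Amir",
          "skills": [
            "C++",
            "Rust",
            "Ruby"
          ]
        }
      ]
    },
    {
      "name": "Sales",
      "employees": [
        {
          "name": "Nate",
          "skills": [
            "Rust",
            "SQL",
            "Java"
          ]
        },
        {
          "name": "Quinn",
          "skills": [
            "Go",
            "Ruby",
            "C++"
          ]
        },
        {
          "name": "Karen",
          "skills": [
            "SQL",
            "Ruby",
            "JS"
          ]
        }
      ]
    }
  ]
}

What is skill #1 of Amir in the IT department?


Path: departments[1].employees[1].skills[0]
Value: C++

ANSWER: C++


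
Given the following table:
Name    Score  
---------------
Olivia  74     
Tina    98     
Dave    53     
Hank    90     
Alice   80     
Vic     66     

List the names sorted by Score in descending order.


Sorting by Score (descending):
  Tina: 98
  Hank: 90
  Alice: 80
  Olivia: 74
  Vic: 66
  Dave: 53


ANSWER: Tina, Hank, Alice, Olivia, Vic, Dave


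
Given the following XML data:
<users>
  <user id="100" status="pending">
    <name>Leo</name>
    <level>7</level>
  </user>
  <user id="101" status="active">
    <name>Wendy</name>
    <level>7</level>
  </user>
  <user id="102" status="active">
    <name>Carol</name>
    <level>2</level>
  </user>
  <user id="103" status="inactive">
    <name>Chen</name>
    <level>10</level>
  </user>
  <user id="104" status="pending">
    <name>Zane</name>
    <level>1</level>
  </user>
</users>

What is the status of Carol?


Finding user with name = Carol
user id="102" status="active"

ANSWER: active


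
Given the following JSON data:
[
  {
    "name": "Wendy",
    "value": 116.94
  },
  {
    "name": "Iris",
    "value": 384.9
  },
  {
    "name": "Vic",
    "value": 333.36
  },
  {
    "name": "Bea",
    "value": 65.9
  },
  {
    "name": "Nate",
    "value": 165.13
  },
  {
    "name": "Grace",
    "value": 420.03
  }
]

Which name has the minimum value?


Comparing values:
  Wendy: 116.94
  Iris: 384.9
  Vic: 333.36
  Bea: 65.9
  Nate: 165.13
  Grace: 420.03
Minimum: Bea (65.9)

ANSWER: Bea


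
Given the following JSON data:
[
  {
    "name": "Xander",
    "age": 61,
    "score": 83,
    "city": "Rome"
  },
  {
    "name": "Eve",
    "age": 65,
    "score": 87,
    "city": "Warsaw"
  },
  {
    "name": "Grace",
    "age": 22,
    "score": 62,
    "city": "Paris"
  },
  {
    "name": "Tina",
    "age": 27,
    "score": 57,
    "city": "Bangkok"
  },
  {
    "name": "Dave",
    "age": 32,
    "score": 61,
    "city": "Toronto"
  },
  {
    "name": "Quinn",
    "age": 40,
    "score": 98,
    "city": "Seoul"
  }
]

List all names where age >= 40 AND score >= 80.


Checking both conditions:
  Xander (age=61, score=83) -> YES
  Eve (age=65, score=87) -> YES
  Grace (age=22, score=62) -> no
  Tina (age=27, score=57) -> no
  Dave (age=32, score=61) -> no
  Quinn (age=40, score=98) -> YES


ANSWER: Xander, Eve, Quinn


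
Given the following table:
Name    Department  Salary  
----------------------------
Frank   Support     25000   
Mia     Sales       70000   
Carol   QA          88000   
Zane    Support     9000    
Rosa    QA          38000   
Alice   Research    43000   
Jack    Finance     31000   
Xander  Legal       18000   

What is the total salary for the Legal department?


Legal department members:
  Xander: 18000
Total = 18000 = 18000

ANSWER: 18000


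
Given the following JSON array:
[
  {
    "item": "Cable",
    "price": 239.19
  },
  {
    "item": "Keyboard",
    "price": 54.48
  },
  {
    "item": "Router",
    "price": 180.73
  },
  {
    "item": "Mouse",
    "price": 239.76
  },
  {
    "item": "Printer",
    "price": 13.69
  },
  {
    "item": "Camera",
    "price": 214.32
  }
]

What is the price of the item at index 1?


Array index 1 -> Keyboard
price = 54.48

ANSWER: 54.48


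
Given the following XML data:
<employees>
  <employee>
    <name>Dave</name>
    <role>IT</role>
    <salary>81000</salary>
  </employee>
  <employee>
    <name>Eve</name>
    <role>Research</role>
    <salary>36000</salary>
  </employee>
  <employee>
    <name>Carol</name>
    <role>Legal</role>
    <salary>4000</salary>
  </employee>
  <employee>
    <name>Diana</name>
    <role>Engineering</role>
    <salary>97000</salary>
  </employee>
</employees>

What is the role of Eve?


Searching for <employee> with <name>Eve</name>
Found at position 2
<role>Research</role>

ANSWER: Research


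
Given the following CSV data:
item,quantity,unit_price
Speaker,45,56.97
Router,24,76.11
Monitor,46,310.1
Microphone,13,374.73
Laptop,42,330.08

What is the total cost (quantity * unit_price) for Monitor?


Row: Monitor
quantity = 46
unit_price = 310.1
total = 46 * 310.1 = 14264.6

ANSWER: 14264.6


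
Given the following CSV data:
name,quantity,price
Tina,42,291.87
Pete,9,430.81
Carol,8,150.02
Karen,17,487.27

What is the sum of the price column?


Values in 'price' column:
  Row 1: 291.87
  Row 2: 430.81
  Row 3: 150.02
  Row 4: 487.27
Sum = 291.87 + 430.81 + 150.02 + 487.27 = 1359.97

ANSWER: 1359.97


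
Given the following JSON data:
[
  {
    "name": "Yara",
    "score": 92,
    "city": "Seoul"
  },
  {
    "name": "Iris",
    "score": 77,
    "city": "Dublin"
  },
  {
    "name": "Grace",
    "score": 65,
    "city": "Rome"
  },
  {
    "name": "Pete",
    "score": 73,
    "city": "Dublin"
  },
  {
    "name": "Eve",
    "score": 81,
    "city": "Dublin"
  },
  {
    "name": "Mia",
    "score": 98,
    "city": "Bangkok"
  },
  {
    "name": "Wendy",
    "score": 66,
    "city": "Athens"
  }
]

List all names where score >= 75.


Filtering records where score >= 75:
  Yara (score=92) -> YES
  Iris (score=77) -> YES
  Grace (score=65) -> no
  Pete (score=73) -> no
  Eve (score=81) -> YES
  Mia (score=98) -> YES
  Wendy (score=66) -> no


ANSWER: Yara, Iris, Eve, Mia


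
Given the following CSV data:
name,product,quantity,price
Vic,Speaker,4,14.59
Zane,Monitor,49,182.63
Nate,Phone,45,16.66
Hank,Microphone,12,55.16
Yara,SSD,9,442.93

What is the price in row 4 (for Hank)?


Row 4: Hank
Column 'price' = 55.16

ANSWER: 55.16


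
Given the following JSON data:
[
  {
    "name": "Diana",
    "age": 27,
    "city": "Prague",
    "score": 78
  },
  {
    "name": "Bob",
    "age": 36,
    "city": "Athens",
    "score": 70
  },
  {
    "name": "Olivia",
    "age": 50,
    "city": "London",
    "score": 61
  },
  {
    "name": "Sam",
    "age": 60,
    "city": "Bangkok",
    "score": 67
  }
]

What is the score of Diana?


Looking up record where name = Diana
Record index: 0
Field 'score' = 78

ANSWER: 78


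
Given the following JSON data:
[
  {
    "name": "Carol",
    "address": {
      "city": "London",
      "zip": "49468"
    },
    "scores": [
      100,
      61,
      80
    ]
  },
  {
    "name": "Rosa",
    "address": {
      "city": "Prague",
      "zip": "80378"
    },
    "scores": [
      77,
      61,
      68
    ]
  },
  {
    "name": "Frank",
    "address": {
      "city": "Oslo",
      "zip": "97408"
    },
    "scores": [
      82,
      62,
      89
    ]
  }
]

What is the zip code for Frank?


Path: records[2].address.zip
Value: 97408

ANSWER: 97408


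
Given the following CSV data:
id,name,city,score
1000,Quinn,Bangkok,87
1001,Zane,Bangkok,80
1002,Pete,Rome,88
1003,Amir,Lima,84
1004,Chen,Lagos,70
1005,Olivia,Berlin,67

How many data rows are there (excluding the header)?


Counting rows (excluding header):
Header: id,name,city,score
Data rows: 6

ANSWER: 6


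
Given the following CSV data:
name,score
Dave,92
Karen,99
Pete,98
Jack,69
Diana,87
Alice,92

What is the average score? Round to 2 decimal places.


Scores: 92, 99, 98, 69, 87, 92
Sum = 537
Count = 6
Average = 537 / 6 = 89.50

ANSWER: 89.50


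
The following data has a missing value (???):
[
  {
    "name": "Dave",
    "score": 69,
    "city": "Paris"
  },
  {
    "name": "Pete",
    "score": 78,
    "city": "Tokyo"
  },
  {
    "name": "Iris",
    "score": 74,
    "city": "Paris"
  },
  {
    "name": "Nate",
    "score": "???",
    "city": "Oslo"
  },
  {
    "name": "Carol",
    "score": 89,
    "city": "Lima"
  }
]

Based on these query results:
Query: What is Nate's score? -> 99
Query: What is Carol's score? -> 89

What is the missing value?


The missing value is Nate's score
From query: Nate's score = 99

ANSWER: 99


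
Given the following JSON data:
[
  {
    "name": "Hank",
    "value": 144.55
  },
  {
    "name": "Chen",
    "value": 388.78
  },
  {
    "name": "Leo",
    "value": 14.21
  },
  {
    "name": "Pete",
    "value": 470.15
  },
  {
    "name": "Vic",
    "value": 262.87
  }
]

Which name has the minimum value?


Comparing values:
  Hank: 144.55
  Chen: 388.78
  Leo: 14.21
  Pete: 470.15
  Vic: 262.87
Minimum: Leo (14.21)

ANSWER: Leo


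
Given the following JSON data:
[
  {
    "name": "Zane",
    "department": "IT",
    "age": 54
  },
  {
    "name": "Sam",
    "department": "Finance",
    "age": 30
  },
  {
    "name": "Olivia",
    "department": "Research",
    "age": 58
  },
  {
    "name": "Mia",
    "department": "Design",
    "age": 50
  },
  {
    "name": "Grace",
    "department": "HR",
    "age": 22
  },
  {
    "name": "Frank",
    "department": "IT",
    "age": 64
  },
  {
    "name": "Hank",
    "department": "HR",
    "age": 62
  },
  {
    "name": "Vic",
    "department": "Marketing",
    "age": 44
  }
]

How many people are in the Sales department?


Scanning records for department = Sales
  No matches found
Count: 0

ANSWER: 0


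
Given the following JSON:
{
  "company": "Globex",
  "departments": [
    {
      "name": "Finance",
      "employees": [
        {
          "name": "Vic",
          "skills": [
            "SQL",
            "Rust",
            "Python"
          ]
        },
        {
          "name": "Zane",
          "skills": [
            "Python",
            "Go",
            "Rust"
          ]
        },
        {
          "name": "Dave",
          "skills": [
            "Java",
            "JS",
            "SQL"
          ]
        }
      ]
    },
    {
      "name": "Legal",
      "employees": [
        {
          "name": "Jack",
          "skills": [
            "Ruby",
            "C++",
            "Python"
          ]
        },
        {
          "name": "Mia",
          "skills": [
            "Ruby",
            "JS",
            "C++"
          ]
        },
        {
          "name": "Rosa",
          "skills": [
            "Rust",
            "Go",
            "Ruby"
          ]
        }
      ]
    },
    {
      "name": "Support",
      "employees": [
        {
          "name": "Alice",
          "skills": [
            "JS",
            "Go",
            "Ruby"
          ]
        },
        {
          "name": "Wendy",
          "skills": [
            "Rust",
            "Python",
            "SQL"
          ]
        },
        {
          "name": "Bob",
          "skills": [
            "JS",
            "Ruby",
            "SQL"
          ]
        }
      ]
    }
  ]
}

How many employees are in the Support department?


Path: departments[2].employees
Count: 3

ANSWER: 3


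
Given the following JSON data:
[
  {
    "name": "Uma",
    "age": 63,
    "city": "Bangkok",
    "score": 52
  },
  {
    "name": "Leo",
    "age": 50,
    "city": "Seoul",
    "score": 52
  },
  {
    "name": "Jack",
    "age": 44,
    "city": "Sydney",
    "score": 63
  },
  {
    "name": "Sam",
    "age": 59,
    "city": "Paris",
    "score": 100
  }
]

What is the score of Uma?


Looking up record where name = Uma
Record index: 0
Field 'score' = 52

ANSWER: 52


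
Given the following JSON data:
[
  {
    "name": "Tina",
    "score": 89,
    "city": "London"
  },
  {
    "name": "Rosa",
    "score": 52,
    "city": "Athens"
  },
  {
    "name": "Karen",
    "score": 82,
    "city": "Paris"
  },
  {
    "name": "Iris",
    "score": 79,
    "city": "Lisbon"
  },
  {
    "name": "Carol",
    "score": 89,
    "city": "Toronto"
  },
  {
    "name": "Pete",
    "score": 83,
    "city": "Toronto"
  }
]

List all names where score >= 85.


Filtering records where score >= 85:
  Tina (score=89) -> YES
  Rosa (score=52) -> no
  Karen (score=82) -> no
  Iris (score=79) -> no
  Carol (score=89) -> YES
  Pete (score=83) -> no


ANSWER: Tina, Carol


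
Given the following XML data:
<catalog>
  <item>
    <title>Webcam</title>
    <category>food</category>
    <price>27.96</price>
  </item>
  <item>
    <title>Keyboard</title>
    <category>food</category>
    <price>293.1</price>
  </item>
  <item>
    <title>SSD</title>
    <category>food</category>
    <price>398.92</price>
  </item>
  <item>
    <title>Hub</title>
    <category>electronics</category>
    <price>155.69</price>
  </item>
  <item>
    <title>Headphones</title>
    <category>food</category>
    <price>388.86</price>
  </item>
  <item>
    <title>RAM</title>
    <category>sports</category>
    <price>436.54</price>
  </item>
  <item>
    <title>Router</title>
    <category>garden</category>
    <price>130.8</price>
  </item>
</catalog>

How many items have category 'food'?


Scanning <item> elements for <category>food</category>:
  Item 1: Webcam -> MATCH
  Item 2: Keyboard -> MATCH
  Item 3: SSD -> MATCH
  Item 5: Headphones -> MATCH
Count: 4

ANSWER: 4


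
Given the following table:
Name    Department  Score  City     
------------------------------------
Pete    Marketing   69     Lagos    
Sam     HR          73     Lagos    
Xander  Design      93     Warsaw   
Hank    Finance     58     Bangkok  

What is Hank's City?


Row 4: Hank
City = Bangkok

ANSWER: Bangkok


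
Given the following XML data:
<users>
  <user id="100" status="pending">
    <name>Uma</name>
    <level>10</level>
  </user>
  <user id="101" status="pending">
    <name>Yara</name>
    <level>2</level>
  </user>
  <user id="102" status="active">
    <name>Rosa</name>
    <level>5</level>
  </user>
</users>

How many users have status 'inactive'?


Counting users with status='inactive':
Count: 0

ANSWER: 0


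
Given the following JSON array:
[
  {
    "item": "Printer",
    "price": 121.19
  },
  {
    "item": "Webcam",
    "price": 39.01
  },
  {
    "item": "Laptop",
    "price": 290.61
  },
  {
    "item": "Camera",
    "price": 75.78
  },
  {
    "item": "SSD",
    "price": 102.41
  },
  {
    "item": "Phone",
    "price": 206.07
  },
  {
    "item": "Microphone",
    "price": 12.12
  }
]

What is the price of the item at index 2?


Array index 2 -> Laptop
price = 290.61

ANSWER: 290.61


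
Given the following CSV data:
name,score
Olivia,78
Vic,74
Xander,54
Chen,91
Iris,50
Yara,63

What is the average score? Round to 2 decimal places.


Scores: 78, 74, 54, 91, 50, 63
Sum = 410
Count = 6
Average = 410 / 6 = 68.33

ANSWER: 68.33


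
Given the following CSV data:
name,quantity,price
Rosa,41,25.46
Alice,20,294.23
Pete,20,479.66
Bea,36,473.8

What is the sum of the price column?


Values in 'price' column:
  Row 1: 25.46
  Row 2: 294.23
  Row 3: 479.66
  Row 4: 473.8
Sum = 25.46 + 294.23 + 479.66 + 473.8 = 1273.15

ANSWER: 1273.15


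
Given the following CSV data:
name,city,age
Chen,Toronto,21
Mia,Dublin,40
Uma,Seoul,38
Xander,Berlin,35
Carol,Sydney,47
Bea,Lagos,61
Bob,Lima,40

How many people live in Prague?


Scanning city column for 'Prague':
Total matches: 0

ANSWER: 0


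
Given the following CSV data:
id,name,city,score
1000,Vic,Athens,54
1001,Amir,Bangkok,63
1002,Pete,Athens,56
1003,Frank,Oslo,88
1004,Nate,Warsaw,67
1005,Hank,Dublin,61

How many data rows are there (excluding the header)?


Counting rows (excluding header):
Header: id,name,city,score
Data rows: 6

ANSWER: 6


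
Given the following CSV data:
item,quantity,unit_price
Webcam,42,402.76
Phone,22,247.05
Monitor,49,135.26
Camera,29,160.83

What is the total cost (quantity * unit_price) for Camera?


Row: Camera
quantity = 29
unit_price = 160.83
total = 29 * 160.83 = 4664.07

ANSWER: 4664.07


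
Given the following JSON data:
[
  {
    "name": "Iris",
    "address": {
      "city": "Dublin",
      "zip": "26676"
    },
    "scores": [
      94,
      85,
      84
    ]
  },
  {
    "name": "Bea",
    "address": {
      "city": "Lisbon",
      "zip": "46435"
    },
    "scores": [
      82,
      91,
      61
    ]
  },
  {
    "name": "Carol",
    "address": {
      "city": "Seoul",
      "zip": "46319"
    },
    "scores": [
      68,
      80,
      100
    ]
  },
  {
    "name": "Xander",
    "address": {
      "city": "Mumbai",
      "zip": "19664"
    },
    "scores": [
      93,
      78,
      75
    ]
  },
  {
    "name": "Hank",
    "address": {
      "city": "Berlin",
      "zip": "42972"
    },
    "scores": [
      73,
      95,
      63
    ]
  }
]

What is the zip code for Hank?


Path: records[4].address.zip
Value: 42972

ANSWER: 42972


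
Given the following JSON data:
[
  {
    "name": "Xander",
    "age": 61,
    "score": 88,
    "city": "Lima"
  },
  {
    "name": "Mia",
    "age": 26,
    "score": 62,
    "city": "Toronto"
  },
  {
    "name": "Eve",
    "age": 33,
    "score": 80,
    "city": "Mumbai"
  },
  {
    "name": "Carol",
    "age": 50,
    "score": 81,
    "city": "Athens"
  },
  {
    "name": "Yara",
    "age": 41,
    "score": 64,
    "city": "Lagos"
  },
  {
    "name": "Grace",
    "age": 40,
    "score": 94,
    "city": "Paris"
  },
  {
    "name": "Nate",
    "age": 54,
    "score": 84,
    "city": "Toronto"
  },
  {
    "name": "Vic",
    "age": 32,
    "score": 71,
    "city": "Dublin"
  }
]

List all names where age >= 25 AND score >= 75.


Checking both conditions:
  Xander (age=61, score=88) -> YES
  Mia (age=26, score=62) -> no
  Eve (age=33, score=80) -> YES
  Carol (age=50, score=81) -> YES
  Yara (age=41, score=64) -> no
  Grace (age=40, score=94) -> YES
  Nate (age=54, score=84) -> YES
  Vic (age=32, score=71) -> no


ANSWER: Xander, Eve, Carol, Grace, Nate


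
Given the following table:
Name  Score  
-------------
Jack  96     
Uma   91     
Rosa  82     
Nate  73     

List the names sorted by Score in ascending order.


Sorting by Score (ascending):
  Nate: 73
  Rosa: 82
  Uma: 91
  Jack: 96


ANSWER: Nate, Rosa, Uma, Jack


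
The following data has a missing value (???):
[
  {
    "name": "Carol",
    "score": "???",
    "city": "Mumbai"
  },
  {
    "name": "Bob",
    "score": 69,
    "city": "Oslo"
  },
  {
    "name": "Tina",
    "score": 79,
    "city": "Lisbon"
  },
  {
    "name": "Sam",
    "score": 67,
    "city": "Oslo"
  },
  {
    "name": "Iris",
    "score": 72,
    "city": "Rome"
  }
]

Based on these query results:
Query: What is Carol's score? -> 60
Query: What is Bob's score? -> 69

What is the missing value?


The missing value is Carol's score
From query: Carol's score = 60

ANSWER: 60


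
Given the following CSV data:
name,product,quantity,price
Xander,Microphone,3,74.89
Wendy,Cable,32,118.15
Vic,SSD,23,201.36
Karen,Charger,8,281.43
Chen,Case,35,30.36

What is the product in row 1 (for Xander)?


Row 1: Xander
Column 'product' = Microphone

ANSWER: Microphone


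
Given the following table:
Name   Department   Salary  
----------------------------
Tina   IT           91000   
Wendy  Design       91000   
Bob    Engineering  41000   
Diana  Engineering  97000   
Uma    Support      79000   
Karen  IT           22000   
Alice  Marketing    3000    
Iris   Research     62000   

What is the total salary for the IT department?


IT department members:
  Tina: 91000
  Karen: 22000
Total = 91000 + 22000 = 113000

ANSWER: 113000


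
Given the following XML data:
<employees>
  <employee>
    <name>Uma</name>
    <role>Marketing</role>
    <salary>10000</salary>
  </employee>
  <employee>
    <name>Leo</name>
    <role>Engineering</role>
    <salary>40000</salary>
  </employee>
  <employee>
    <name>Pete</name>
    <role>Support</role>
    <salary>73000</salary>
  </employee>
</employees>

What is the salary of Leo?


Searching for <employee> with <name>Leo</name>
Found at position 2
<salary>40000</salary>

ANSWER: 40000


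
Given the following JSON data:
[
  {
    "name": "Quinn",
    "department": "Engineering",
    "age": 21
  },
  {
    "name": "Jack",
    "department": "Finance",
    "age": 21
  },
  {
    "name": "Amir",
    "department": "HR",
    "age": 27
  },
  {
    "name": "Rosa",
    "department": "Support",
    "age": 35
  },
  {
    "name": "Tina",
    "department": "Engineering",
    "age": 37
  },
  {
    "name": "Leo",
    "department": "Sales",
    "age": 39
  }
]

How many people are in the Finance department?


Scanning records for department = Finance
  Record 1: Jack
Count: 1

ANSWER: 1


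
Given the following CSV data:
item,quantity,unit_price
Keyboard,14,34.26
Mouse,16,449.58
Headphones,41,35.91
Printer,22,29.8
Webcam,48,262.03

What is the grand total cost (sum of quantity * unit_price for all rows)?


Computing row totals:
  Keyboard: 14 * 34.26 = 479.64
  Mouse: 16 * 449.58 = 7193.28
  Headphones: 41 * 35.91 = 1472.31
  Printer: 22 * 29.8 = 655.6
  Webcam: 48 * 262.03 = 12577.44
Grand total = 479.64 + 7193.28 + 1472.31 + 655.6 + 12577.44 = 22378.27

ANSWER: 22378.27


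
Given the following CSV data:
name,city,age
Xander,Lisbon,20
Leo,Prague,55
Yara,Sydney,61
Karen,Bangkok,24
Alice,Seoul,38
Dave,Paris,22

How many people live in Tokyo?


Scanning city column for 'Tokyo':
Total matches: 0

ANSWER: 0


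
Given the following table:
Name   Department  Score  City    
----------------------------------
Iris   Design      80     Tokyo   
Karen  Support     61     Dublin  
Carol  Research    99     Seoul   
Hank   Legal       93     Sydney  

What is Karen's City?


Row 2: Karen
City = Dublin

ANSWER: Dublin


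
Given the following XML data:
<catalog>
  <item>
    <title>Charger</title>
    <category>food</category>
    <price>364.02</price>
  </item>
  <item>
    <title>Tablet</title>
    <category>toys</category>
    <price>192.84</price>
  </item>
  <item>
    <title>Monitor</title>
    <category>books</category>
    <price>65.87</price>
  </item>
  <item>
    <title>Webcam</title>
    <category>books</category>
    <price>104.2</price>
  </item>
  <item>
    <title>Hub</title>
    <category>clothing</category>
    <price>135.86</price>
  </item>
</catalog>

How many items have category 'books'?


Scanning <item> elements for <category>books</category>:
  Item 3: Monitor -> MATCH
  Item 4: Webcam -> MATCH
Count: 2

ANSWER: 2


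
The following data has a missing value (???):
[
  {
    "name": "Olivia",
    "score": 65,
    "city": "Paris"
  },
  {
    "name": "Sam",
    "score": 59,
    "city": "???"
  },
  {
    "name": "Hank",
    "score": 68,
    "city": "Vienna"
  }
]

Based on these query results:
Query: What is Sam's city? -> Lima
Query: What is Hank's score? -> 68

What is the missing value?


The missing value is Sam's city
From query: Sam's city = Lima

ANSWER: Lima


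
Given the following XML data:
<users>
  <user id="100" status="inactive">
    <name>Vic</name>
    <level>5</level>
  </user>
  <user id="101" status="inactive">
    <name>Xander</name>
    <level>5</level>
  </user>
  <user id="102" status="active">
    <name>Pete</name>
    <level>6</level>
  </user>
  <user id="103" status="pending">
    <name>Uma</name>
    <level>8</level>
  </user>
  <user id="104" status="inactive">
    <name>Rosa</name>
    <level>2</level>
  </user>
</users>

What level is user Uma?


Finding user: Uma
<level>8</level>

ANSWER: 8


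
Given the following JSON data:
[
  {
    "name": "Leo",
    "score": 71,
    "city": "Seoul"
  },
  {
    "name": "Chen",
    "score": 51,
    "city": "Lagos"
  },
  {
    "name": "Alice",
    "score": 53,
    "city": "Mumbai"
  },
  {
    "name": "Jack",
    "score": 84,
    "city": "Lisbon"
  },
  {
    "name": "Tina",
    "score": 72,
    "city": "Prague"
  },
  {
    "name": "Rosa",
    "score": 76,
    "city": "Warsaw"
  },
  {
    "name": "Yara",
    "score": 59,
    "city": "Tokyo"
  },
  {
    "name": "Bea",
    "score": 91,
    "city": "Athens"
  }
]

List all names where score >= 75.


Filtering records where score >= 75:
  Leo (score=71) -> no
  Chen (score=51) -> no
  Alice (score=53) -> no
  Jack (score=84) -> YES
  Tina (score=72) -> no
  Rosa (score=76) -> YES
  Yara (score=59) -> no
  Bea (score=91) -> YES


ANSWER: Jack, Rosa, Bea


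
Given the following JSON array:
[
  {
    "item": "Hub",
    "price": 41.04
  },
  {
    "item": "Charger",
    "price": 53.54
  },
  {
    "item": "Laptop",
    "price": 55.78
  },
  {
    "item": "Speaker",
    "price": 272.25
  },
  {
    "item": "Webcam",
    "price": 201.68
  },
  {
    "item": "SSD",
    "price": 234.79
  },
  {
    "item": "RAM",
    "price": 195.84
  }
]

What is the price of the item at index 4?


Array index 4 -> Webcam
price = 201.68

ANSWER: 201.68


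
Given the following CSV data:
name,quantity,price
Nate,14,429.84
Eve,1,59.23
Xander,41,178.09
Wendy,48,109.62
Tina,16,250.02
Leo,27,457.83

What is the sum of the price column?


Values in 'price' column:
  Row 1: 429.84
  Row 2: 59.23
  Row 3: 178.09
  Row 4: 109.62
  Row 5: 250.02
  Row 6: 457.83
Sum = 429.84 + 59.23 + 178.09 + 109.62 + 250.02 + 457.83 = 1484.63

ANSWER: 1484.63


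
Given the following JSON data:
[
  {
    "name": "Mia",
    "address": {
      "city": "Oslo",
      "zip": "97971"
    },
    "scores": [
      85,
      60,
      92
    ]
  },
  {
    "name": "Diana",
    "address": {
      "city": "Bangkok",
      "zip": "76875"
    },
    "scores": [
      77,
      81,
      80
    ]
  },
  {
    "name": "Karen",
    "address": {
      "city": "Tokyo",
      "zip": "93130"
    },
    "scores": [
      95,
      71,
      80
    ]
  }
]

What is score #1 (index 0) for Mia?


Path: records[0].scores[0]
Value: 85

ANSWER: 85


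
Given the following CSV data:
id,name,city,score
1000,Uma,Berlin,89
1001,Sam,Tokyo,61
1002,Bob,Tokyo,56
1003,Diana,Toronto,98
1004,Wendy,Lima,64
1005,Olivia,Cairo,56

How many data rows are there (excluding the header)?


Counting rows (excluding header):
Header: id,name,city,score
Data rows: 6

ANSWER: 6


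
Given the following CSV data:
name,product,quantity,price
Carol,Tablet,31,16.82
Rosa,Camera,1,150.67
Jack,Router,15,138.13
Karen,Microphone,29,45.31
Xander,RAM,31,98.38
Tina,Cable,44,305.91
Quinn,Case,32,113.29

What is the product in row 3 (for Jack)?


Row 3: Jack
Column 'product' = Router

ANSWER: Router


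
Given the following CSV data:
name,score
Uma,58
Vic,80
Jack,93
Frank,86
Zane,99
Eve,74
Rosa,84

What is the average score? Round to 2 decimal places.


Scores: 58, 80, 93, 86, 99, 74, 84
Sum = 574
Count = 7
Average = 574 / 7 = 82.00

ANSWER: 82.00


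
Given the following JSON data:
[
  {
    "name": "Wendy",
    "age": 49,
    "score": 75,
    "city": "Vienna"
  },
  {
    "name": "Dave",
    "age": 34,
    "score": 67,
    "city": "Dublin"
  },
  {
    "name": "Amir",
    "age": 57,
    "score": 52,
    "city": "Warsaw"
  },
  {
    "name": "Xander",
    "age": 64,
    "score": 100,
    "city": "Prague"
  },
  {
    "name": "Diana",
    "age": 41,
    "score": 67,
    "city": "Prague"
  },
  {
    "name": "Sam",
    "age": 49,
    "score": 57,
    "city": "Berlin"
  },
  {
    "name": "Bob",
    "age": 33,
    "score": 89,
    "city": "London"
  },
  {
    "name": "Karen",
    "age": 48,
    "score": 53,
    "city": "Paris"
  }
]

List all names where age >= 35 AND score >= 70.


Checking both conditions:
  Wendy (age=49, score=75) -> YES
  Dave (age=34, score=67) -> no
  Amir (age=57, score=52) -> no
  Xander (age=64, score=100) -> YES
  Diana (age=41, score=67) -> no
  Sam (age=49, score=57) -> no
  Bob (age=33, score=89) -> no
  Karen (age=48, score=53) -> no


ANSWER: Wendy, Xander
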